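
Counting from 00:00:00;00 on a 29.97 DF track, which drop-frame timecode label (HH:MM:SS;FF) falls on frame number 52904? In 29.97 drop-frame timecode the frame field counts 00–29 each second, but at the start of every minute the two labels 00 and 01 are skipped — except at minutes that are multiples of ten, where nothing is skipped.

00:29:25;08

Each 10-minute DF block holds 10 × 60 × 30 − 9 × 2 = 17982 frames. 52904 ÷ 17982 → 2 full blocks, remainder 16940.
Within the partial block the first minute is 1800 frames and each further minute 1798, so 9 further minute boundaries passed. Total skipped labels = 18 × 2 + 2 × 9 = 54.
Non-drop label index = 52904 + 54 = 52958; at 30 labels/s that is 00:29:25:08, i.e. DF 00:29:25;08.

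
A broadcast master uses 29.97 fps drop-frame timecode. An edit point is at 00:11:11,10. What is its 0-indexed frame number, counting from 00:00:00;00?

20120

Complete 10-minute blocks: 1, each 17982 frames → 17982.
Remaining 1 whole minute in the current block: 1800 + 0 × 1798 = 1800 frames.
Within the current minute: 11 × 30 + 10 − 2 = 338 (labels ;00/;01 skipped at this minute). Total = 17982 + 1800 + 338 = 20120.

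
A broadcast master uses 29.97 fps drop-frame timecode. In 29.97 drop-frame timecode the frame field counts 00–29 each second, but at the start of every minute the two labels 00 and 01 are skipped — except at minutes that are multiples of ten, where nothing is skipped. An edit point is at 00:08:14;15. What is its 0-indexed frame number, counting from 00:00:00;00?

14819

Complete 10-minute blocks: 0, each 17982 frames → 0.
Remaining 8 whole minutes in the current block: 1800 + 7 × 1798 = 14386 frames.
Within the current minute: 14 × 30 + 15 − 2 = 433 (labels ;00/;01 skipped at this minute). Total = 0 + 14386 + 433 = 14819.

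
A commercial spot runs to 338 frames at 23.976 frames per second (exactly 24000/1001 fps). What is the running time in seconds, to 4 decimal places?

14.0974 seconds

Running time = 338 × 1001/24000 = 169169/12000 s ≈ 14.0974 s.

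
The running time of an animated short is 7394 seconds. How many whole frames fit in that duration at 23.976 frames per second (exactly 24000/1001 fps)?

Frames = 7394 × 24000/1001 = 177456000/1001 ≈ 177278.7213.
Complete frames: 177278.

177278 frames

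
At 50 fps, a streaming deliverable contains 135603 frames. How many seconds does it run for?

2712.06 seconds

Running time = 135603 / (50) = 2712.06 s.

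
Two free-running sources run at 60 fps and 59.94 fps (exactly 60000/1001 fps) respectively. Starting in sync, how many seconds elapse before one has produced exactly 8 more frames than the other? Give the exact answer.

The gap grows by |60000/1001 − 60| = 60/1001 frames per second.
Time for a 8-frame gap: 8 ÷ (60/1001) = 2002/15 s.

2002/15 seconds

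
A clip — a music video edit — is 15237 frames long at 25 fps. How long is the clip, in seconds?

609.48 seconds

Running time = 15237 / (25) = 609.48 s.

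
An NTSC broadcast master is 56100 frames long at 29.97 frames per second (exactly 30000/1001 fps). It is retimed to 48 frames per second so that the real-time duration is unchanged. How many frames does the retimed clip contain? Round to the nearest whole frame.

Frames at target rate = 56100 × (48) / (30000/1001) = 2246244/25 ≈ 89849.760.
Nearest whole frame: 89850.

89850 frames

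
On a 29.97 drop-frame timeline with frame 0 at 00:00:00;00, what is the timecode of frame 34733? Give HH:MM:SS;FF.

Each 10-minute DF block holds 10 × 60 × 30 − 9 × 2 = 17982 frames. 34733 ÷ 17982 → 1 full block, remainder 16751.
Within the partial block the first minute is 1800 frames and each further minute 1798, so 9 further minute boundaries passed. Total skipped labels = 18 × 1 + 2 × 9 = 36.
Non-drop label index = 34733 + 36 = 34769; at 30 labels/s that is 00:19:18:29, i.e. DF 00:19:18;29.

00:19:18;29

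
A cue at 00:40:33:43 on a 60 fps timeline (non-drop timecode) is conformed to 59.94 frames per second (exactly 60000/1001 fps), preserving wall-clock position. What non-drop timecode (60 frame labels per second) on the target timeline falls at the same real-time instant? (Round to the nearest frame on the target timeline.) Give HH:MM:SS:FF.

00:40:31:17

Source frame index: (0×3600 + 40×60 + 33) × 60 + 43 = 146023.
Real time: 146023 / (60) = 146023/60 s.
Target frame: (146023/60) × (60000/1001) = 146023000/1001 ≈ 145877.123 → 145877.
At 60 labels/s: frame 145877 → 00:40:31:17.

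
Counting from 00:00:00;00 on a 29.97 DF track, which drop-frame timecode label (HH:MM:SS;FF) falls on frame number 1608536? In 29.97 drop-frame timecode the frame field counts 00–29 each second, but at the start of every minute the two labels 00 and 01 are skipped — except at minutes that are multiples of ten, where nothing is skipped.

14:54:31;16

Each 10-minute DF block holds 10 × 60 × 30 − 9 × 2 = 17982 frames. 1608536 ÷ 17982 → 89 full blocks, remainder 8138.
Within the partial block the first minute is 1800 frames and each further minute 1798, so 4 further minute boundaries passed. Total skipped labels = 18 × 89 + 2 × 4 = 1610.
Non-drop label index = 1608536 + 1610 = 1610146; at 30 labels/s that is 14:54:31:16, i.e. DF 14:54:31;16.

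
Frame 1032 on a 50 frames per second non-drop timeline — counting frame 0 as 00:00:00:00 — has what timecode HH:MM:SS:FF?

1032 ÷ 50 = 20 full seconds, remainder 32 frames.
20 s = 0 h 0 min 20 s.
Timecode: 00:00:20:32.

00:00:20:32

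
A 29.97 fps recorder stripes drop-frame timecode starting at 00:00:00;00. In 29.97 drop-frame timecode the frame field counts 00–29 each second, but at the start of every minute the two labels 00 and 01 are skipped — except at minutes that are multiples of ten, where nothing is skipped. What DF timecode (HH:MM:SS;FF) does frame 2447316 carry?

22:40:58;24

Ten DF minutes hold 17982 frames, so frame 2447316 lies in block 136 (frames 2445552–2463533) with 1764 frames into that block.
The block's first minute is 1800 frames and the rest 1798 each; 1764 frames reaches minute 0, so 136 × 18 + 0 × 2 = 2448 labels have been skipped so far.
Adding those back, label number 2447316 + 2448 = 2449764 at 30 labels/s is 81658 s + 24 f = 22 h 40 min 58 s frame 24, i.e. 22:40:58;24.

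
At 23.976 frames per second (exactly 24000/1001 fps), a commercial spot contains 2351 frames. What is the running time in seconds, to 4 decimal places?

Running time = 2351 × 1001/24000 = 2353351/24000 s ≈ 98.0563 s.

98.0563 seconds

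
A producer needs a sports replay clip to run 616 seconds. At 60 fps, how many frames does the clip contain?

36960 frames

Frames = 616 × 60 = 36960.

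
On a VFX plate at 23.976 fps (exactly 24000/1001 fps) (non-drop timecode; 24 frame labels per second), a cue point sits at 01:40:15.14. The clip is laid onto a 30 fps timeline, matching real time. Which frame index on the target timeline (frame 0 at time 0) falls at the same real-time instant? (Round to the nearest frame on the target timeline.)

frame 180648

Source frame index: (1×3600 + 40×60 + 15) × 24 + 14 = 144374.
Real time: 144374 / (24000/1001) = 72259187/12000 s.
Target frame: (72259187/12000) × (30) = 72259187/400 ≈ 180647.967 → 180648.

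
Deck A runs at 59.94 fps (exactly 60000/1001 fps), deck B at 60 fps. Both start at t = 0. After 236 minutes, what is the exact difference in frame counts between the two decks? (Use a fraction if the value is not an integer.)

236 min = 14160 s.
A emits 60000/1001 × 14160 = 849600000/1001 frames; B emits 60 × 14160 = 849600.
Difference = 849600/1001 frames (≈ 848.7512); B is ahead of A.

849600/1001 frames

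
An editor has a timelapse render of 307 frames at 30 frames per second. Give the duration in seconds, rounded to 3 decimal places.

Running time = 307 × 1/30 = 307/30 s ≈ 10.233 s.

10.233 seconds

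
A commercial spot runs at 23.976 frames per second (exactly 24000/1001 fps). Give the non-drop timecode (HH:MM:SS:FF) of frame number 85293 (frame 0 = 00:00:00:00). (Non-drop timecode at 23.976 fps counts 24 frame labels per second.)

00:59:13:21

85293 ÷ 24 = 3553 full seconds, remainder 21 frames.
3553 s = 0 h 59 min 13 s.
Timecode: 00:59:13:21.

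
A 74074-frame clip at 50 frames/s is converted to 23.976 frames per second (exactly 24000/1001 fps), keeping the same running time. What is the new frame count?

Target frames = source frames × (target rate / source rate) = 74074 × (24000/1001)/(50) = 74074 × 480/1001 = 35520.

35520 frames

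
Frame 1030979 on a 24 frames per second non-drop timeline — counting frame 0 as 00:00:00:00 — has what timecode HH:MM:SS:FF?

1030979 ÷ 24 = 42957 full seconds, remainder 11 frames.
42957 s = 11 h 55 min 57 s.
Timecode: 11:55:57:11.

11:55:57:11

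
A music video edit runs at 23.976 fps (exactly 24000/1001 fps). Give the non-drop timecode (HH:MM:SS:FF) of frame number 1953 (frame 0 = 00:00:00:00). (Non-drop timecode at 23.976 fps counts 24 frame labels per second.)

00:01:21:09

1953 ÷ 24 = 81 full seconds, remainder 9 frames.
81 s = 0 h 1 min 21 s.
Timecode: 00:01:21:09.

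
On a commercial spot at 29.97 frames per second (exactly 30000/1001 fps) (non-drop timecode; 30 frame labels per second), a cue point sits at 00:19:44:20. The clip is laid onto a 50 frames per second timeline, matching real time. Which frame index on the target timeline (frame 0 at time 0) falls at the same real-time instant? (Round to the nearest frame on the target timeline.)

frame 59293

Source frame index: (0×3600 + 19×60 + 44) × 30 + 20 = 35540.
Real time: 35540 / (30000/1001) = 1778777/1500 s.
Target frame: (1778777/1500) × (50) = 1778777/30 ≈ 59292.567 → 59293.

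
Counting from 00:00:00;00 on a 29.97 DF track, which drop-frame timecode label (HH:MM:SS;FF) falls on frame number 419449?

Each 10-minute DF block holds 10 × 60 × 30 − 9 × 2 = 17982 frames. 419449 ÷ 17982 → 23 full blocks, remainder 5863.
Within the partial block the first minute is 1800 frames and each further minute 1798, so 3 further minute boundaries passed. Total skipped labels = 18 × 23 + 2 × 3 = 420.
Non-drop label index = 419449 + 420 = 419869; at 30 labels/s that is 03:53:15:19, i.e. DF 03:53:15;19.

03:53:15;19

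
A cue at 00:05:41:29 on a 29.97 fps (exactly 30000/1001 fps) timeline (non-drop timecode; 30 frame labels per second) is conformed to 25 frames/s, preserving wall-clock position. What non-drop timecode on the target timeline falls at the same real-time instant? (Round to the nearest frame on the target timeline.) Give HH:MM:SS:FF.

00:05:42:08

Source frame index: (0×3600 + 5×60 + 41) × 30 + 29 = 10259.
Real time: 10259 / (30000/1001) = 10269259/30000 s.
Target frame: (10269259/30000) × (25) = 10269259/1200 ≈ 8557.716 → 8558.
At 25 labels/s: frame 8558 → 00:05:42:08.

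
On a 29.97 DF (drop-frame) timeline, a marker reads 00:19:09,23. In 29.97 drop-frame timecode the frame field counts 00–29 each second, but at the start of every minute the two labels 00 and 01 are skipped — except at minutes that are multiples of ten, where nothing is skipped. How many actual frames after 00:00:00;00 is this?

Complete 10-minute blocks: 1, each 17982 frames → 17982.
Remaining 9 whole minutes in the current block: 1800 + 8 × 1798 = 16184 frames.
Within the current minute: 9 × 30 + 23 − 2 = 291 (labels ;00/;01 skipped at this minute). Total = 17982 + 16184 + 291 = 34457.

34457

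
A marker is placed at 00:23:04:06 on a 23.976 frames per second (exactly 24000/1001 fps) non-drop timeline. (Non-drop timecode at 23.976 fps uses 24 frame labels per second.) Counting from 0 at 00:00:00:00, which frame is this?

frame 33222

Total seconds to the label: (0 × 3600 + 23 × 60 + 4) = 1384.
Frame index = 1384 × 24 + 6 = 33222.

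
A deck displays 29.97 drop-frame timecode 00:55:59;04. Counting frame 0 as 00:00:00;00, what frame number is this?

Complete 10-minute blocks: 5, each 17982 frames → 89910.
Remaining 5 whole minutes in the current block: 1800 + 4 × 1798 = 8992 frames.
Within the current minute: 59 × 30 + 4 − 2 = 1772 (labels ;00/;01 skipped at this minute). Total = 89910 + 8992 + 1772 = 100674.

100674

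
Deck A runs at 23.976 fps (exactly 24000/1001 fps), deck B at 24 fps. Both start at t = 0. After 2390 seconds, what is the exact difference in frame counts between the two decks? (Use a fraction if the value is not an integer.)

57360/1001 frames

A emits 24000/1001 × 2390 = 57360000/1001 frames; B emits 24 × 2390 = 57360.
Difference = 57360/1001 frames (≈ 57.3027); B is ahead of A.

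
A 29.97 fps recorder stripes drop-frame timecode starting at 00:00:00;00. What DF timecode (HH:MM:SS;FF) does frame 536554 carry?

04:58:23;02

Ten DF minutes hold 17982 frames, so frame 536554 lies in block 29 (frames 521478–539459) with 15076 frames into that block.
The block's first minute is 1800 frames and the rest 1798 each; 15076 frames reaches minute 8, so 29 × 18 + 8 × 2 = 538 labels have been skipped so far.
Adding those back, label number 536554 + 538 = 537092 at 30 labels/s is 17903 s + 2 f = 4 h 58 min 23 s frame 2, i.e. 04:58:23;02.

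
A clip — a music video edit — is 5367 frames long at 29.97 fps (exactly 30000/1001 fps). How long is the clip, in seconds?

Running time = 5367 / (30000/1001) = 179.0789 s.

179.0789 seconds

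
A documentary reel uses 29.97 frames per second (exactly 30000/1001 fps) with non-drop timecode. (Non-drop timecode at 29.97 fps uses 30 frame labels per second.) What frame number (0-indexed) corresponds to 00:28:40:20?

frame 51620

Total seconds to the label: (0 × 3600 + 28 × 60 + 40) = 1720.
Frame index = 1720 × 30 + 20 = 51620.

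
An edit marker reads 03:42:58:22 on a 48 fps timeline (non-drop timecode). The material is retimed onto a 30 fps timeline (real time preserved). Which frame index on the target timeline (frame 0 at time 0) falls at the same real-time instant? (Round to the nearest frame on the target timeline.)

frame 401354

Source frame index: (3×3600 + 42×60 + 58) × 48 + 22 = 642166.
Real time: 642166 / (48) = 321083/24 s.
Target frame: (321083/24) × (30) = 1605415/4 ≈ 401353.750 → 401354.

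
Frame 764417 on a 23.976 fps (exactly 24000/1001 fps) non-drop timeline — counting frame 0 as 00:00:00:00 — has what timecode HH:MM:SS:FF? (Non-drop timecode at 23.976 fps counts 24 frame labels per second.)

764417 ÷ 24 = 31850 full seconds, remainder 17 frames.
31850 s = 8 h 50 min 50 s.
Timecode: 08:50:50:17.

08:50:50:17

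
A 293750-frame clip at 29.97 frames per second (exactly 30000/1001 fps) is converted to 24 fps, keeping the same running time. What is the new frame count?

Target frames = source frames × (target rate / source rate) = 293750 × (24)/(30000/1001) = 293750 × 1001/1250 = 235235.

235235 frames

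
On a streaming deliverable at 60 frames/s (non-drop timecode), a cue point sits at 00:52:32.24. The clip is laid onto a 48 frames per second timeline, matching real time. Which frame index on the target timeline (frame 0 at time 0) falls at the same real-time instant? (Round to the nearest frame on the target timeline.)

Source frame index: (0×3600 + 52×60 + 32) × 60 + 24 = 189144.
Real time: 189144 / (60) = 15762/5 s.
Target frame: (15762/5) × (48) = 756576/5 ≈ 151315.200 → 151315.

frame 151315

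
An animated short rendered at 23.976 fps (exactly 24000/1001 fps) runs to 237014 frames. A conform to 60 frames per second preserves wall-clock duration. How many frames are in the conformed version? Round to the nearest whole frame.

593128 frames

Frames at target rate = 237014 × (60) / (24000/1001) = 118625507/200 ≈ 593127.535.
Nearest whole frame: 593128.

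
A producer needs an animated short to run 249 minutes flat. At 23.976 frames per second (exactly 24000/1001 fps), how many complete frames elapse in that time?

358201 frames

249 min = 14940 s.
Frames = 14940 × 24000/1001 = 358560000/1001 ≈ 358201.7982.
Complete frames: 358201.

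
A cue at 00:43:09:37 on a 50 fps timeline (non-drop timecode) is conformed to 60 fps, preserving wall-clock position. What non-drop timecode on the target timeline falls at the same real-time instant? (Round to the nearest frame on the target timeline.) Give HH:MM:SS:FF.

00:43:09:44

Source frame index: (0×3600 + 43×60 + 9) × 50 + 37 = 129487.
Real time: 129487 / (50) = 129487/50 s.
Target frame: (129487/50) × (60) = 776922/5 ≈ 155384.400 → 155384.
At 60 labels/s: frame 155384 → 00:43:09:44.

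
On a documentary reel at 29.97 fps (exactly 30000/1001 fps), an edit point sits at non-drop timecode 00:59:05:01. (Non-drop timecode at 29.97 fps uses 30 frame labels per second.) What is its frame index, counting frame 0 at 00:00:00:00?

frame 106351

Total seconds to the label: (0 × 3600 + 59 × 60 + 5) = 3545.
Frame index = 3545 × 30 + 1 = 106351.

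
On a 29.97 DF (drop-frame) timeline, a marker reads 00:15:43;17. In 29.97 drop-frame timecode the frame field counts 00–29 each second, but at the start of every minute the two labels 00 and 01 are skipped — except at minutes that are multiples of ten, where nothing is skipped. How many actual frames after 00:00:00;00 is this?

28279

Complete 10-minute blocks: 1, each 17982 frames → 17982.
Remaining 5 whole minutes in the current block: 1800 + 4 × 1798 = 8992 frames.
Within the current minute: 43 × 30 + 17 − 2 = 1305 (labels ;00/;01 skipped at this minute). Total = 17982 + 8992 + 1305 = 28279.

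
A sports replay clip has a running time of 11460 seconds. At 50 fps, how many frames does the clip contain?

Frames = 11460 × 50 = 573000.

573000 frames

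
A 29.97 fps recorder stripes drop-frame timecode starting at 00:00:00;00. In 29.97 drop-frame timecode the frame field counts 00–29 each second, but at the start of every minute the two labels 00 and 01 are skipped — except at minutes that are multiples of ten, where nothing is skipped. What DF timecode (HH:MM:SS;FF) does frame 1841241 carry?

17:03:56;03

Ten DF minutes hold 17982 frames, so frame 1841241 lies in block 102 (frames 1834164–1852145) with 7077 frames into that block.
The block's first minute is 1800 frames and the rest 1798 each; 7077 frames reaches minute 3, so 102 × 18 + 3 × 2 = 1842 labels have been skipped so far.
Adding those back, label number 1841241 + 1842 = 1843083 at 30 labels/s is 61436 s + 3 f = 17 h 3 min 56 s frame 3, i.e. 17:03:56;03.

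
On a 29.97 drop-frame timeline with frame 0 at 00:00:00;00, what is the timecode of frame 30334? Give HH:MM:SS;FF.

Each 10-minute DF block holds 10 × 60 × 30 − 9 × 2 = 17982 frames. 30334 ÷ 17982 → 1 full block, remainder 12352.
Within the partial block the first minute is 1800 frames and each further minute 1798, so 6 further minute boundaries passed. Total skipped labels = 18 × 1 + 2 × 6 = 30.
Non-drop label index = 30334 + 30 = 30364; at 30 labels/s that is 00:16:52:04, i.e. DF 00:16:52;04.

00:16:52;04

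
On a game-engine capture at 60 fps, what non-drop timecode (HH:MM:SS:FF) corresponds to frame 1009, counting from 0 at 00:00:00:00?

1009 ÷ 60 = 16 full seconds, remainder 49 frames.
16 s = 0 h 0 min 16 s.
Timecode: 00:00:16:49.

00:00:16:49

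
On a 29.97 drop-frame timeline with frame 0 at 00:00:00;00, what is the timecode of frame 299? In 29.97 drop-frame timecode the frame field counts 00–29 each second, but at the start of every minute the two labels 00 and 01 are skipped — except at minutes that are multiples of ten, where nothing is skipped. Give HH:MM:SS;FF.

Each 10-minute DF block holds 10 × 60 × 30 − 9 × 2 = 17982 frames. 299 ÷ 17982 → 0 full blocks, remainder 299.
Within the partial block the first minute is 1800 frames and each further minute 1798, so 0 further minute boundaries passed. Total skipped labels = 18 × 0 + 2 × 0 = 0.
Non-drop label index = 299 + 0 = 299; at 30 labels/s that is 00:00:09:29, i.e. DF 00:00:09;29.

00:00:09;29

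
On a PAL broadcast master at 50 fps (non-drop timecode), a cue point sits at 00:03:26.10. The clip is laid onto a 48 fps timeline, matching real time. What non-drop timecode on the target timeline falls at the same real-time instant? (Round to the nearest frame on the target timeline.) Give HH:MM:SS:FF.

Source frame index: (0×3600 + 3×60 + 26) × 50 + 10 = 10310.
Real time: 10310 / (50) = 1031/5 s.
Target frame: (1031/5) × (48) = 49488/5 ≈ 9897.600 → 9898.
At 48 labels/s: frame 9898 → 00:03:26:10.

00:03:26:10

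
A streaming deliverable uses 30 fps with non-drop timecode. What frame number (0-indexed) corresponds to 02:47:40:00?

Total seconds to the label: (2 × 3600 + 47 × 60 + 40) = 10060.
Frame index = 10060 × 30 + 0 = 301800.

frame 301800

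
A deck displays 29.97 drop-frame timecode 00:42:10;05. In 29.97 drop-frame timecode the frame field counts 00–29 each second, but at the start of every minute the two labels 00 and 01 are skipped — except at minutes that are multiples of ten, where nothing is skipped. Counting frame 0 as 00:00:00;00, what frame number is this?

75829

Complete 10-minute blocks: 4, each 17982 frames → 71928.
Remaining 2 whole minutes in the current block: 1800 + 1 × 1798 = 3598 frames.
Within the current minute: 10 × 30 + 5 − 2 = 303 (labels ;00/;01 skipped at this minute). Total = 71928 + 3598 + 303 = 75829.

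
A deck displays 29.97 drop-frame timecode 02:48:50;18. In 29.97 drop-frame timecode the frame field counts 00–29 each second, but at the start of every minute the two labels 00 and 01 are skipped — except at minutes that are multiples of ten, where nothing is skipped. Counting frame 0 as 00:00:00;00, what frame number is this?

As if non-drop at 30 labels/s: (2 × 3600 + 48 × 60 + 50) × 30 + 18 = 303918.
Minute boundaries passed: 168; those not divisible by 10: 168 − 16 = 152; dropped labels = 2 × 152 = 304.
Actual frame index = 303918 − 304 = 303614.

303614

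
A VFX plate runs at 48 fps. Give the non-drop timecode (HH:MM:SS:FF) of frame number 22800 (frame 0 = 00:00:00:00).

00:07:55:00

22800 ÷ 48 = 475 full seconds, remainder 0 frames.
475 s = 0 h 7 min 55 s.
Timecode: 00:07:55:00.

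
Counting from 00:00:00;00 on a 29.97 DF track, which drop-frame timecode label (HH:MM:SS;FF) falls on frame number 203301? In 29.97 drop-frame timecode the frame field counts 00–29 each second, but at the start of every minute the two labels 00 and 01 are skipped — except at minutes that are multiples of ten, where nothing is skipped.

01:53:03;15

Each 10-minute DF block holds 10 × 60 × 30 − 9 × 2 = 17982 frames. 203301 ÷ 17982 → 11 full blocks, remainder 5499.
Within the partial block the first minute is 1800 frames and each further minute 1798, so 3 further minute boundaries passed. Total skipped labels = 18 × 11 + 2 × 3 = 204.
Non-drop label index = 203301 + 204 = 203505; at 30 labels/s that is 01:53:03:15, i.e. DF 01:53:03;15.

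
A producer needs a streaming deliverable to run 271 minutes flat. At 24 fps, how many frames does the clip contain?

271 min = 16260 s.
Frames = 16260 × 24 = 390240.

390240 frames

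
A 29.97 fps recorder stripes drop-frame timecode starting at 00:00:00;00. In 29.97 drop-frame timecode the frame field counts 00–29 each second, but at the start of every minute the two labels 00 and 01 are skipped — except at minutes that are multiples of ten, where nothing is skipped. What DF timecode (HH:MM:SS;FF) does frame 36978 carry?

00:20:33;24

Ten DF minutes hold 17982 frames, so frame 36978 lies in block 2 (frames 35964–53945) with 1014 frames into that block.
The block's first minute is 1800 frames and the rest 1798 each; 1014 frames reaches minute 0, so 2 × 18 + 0 × 2 = 36 labels have been skipped so far.
Adding those back, label number 36978 + 36 = 37014 at 30 labels/s is 1233 s + 24 f = 0 h 20 min 33 s frame 24, i.e. 00:20:33;24.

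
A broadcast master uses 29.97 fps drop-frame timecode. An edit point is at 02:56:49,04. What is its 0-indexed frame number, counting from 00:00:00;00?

317956

As if non-drop at 30 labels/s: (2 × 3600 + 56 × 60 + 49) × 30 + 4 = 318274.
Minute boundaries passed: 176; those not divisible by 10: 176 − 17 = 159; dropped labels = 2 × 159 = 318.
Actual frame index = 318274 − 318 = 317956.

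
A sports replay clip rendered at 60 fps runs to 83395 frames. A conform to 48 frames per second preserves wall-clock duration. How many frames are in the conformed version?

Target frames = source frames × (target rate / source rate) = 83395 × (48)/(60) = 83395 × 4/5 = 66716.

66716 frames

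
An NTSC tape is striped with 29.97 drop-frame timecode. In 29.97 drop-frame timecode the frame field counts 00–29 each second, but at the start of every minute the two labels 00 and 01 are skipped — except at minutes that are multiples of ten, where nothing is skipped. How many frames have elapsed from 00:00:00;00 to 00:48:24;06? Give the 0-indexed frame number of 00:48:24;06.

As if non-drop at 30 labels/s: (0 × 3600 + 48 × 60 + 24) × 30 + 6 = 87126.
Minute boundaries passed: 48; those not divisible by 10: 48 − 4 = 44; dropped labels = 2 × 44 = 88.
Actual frame index = 87126 − 88 = 87038.

87038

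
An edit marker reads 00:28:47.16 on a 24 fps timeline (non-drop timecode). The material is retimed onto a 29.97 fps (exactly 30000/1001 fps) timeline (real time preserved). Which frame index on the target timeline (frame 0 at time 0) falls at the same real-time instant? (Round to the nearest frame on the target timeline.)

Source frame index: (0×3600 + 28×60 + 47) × 24 + 16 = 41464.
Real time: 41464 / (24) = 5183/3 s.
Target frame: (5183/3) × (30000/1001) = 51830000/1001 ≈ 51778.222 → 51778.

frame 51778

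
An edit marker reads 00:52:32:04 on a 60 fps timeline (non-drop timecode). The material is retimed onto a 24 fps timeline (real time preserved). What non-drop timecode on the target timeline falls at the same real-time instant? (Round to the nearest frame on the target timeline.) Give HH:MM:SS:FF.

Source frame index: (0×3600 + 52×60 + 32) × 60 + 4 = 189124.
Real time: 189124 / (60) = 47281/15 s.
Target frame: (47281/15) × (24) = 378248/5 ≈ 75649.600 → 75650.
At 24 labels/s: frame 75650 → 00:52:32:02.

00:52:32:02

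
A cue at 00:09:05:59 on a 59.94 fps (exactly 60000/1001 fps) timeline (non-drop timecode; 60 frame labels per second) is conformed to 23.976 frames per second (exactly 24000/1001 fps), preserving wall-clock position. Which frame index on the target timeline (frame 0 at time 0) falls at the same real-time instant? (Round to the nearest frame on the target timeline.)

frame 13104

Source frame index: (0×3600 + 9×60 + 5) × 60 + 59 = 32759.
Real time: 32759 / (60000/1001) = 32791759/60000 s.
Target frame: (32791759/60000) × (24000/1001) = 65518/5 ≈ 13103.600 → 13104.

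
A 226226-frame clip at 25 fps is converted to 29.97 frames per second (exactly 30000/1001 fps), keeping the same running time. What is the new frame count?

Target frames = source frames × (target rate / source rate) = 226226 × (30000/1001)/(25) = 226226 × 1200/1001 = 271200.

271200 frames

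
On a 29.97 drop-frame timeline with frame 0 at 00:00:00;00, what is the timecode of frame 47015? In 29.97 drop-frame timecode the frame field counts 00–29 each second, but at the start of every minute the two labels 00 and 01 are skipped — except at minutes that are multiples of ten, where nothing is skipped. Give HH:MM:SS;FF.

Ten DF minutes hold 17982 frames, so frame 47015 lies in block 2 (frames 35964–53945) with 11051 frames into that block.
The block's first minute is 1800 frames and the rest 1798 each; 11051 frames reaches minute 6, so 2 × 18 + 6 × 2 = 48 labels have been skipped so far.
Adding those back, label number 47015 + 48 = 47063 at 30 labels/s is 1568 s + 23 f = 0 h 26 min 8 s frame 23, i.e. 00:26:08;23.

00:26:08;23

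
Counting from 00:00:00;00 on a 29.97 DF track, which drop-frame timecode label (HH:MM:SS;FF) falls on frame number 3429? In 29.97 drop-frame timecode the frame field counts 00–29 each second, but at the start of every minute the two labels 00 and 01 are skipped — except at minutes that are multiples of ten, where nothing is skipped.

Ten DF minutes hold 17982 frames, so frame 3429 lies in block 0 (frames 0–17981) with 3429 frames into that block.
The block's first minute is 1800 frames and the rest 1798 each; 3429 frames reaches minute 1, so 0 × 18 + 1 × 2 = 2 labels have been skipped so far.
Adding those back, label number 3429 + 2 = 3431 at 30 labels/s is 114 s + 11 f = 0 h 1 min 54 s frame 11, i.e. 00:01:54;11.

00:01:54;11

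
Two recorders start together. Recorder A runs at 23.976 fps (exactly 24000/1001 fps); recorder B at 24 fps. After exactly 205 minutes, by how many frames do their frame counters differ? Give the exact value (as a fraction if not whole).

205 min = 12300 s.
A emits 24000/1001 × 12300 = 295200000/1001 frames; B emits 24 × 12300 = 295200.
Difference = 295200/1001 frames (≈ 294.9051); B is ahead of A.

295200/1001 frames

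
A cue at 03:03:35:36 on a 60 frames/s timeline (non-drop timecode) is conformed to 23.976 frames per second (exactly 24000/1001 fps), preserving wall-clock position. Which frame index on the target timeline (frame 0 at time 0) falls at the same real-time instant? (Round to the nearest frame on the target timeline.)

Source frame index: (3×3600 + 3×60 + 35) × 60 + 36 = 660936.
Real time: 660936 / (60) = 55078/5 s.
Target frame: (55078/5) × (24000/1001) = 264374400/1001 ≈ 264110.290 → 264110.

frame 264110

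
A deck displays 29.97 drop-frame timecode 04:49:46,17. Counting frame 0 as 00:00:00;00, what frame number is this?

As if non-drop at 30 labels/s: (4 × 3600 + 49 × 60 + 46) × 30 + 17 = 521597.
Minute boundaries passed: 289; those not divisible by 10: 289 − 28 = 261; dropped labels = 2 × 261 = 522.
Actual frame index = 521597 − 522 = 521075.

521075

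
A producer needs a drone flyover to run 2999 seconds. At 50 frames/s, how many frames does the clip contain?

149950 frames

Frames = 2999 × 50 = 149950.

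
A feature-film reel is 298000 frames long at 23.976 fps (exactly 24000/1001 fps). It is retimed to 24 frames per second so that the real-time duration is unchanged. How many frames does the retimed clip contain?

298298 frames

Target frames = source frames × (target rate / source rate) = 298000 × (24)/(24000/1001) = 298000 × 1001/1000 = 298298.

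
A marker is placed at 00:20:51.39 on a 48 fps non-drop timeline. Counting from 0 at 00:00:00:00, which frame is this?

frame 60087

Total seconds to the label: (0 × 3600 + 20 × 60 + 51) = 1251.
Frame index = 1251 × 48 + 39 = 60087.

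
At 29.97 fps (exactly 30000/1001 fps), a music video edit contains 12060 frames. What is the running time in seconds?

402.402 seconds

Running time = 12060 / (30000/1001) = 402.402 s.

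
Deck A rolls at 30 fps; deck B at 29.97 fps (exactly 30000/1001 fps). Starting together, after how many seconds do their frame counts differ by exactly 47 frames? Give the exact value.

The gap grows by |30000/1001 − 30| = 30/1001 frames per second.
Time for a 47-frame gap: 47 ÷ (30/1001) = 47047/30 s.

47047/30 seconds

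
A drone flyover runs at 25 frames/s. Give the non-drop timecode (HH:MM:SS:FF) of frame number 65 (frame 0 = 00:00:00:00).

00:00:02:15

65 ÷ 25 = 2 full seconds, remainder 15 frames.
2 s = 0 h 0 min 2 s.
Timecode: 00:00:02:15.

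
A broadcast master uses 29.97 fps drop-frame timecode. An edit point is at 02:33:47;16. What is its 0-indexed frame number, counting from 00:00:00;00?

As if non-drop at 30 labels/s: (2 × 3600 + 33 × 60 + 47) × 30 + 16 = 276826.
Minute boundaries passed: 153; those not divisible by 10: 153 − 15 = 138; dropped labels = 2 × 138 = 276.
Actual frame index = 276826 − 276 = 276550.

276550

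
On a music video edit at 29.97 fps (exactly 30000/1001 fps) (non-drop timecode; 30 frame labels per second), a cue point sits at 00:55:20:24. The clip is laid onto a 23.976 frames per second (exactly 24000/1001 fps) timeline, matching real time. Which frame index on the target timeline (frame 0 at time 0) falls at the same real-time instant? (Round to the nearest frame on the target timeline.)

Source frame index: (0×3600 + 55×60 + 20) × 30 + 24 = 99624.
Real time: 99624 / (30000/1001) = 4155151/1250 s.
Target frame: (4155151/1250) × (24000/1001) = 398496/5 ≈ 79699.200 → 79699.

frame 79699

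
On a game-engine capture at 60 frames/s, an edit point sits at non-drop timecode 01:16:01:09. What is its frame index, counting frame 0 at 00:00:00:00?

273669

Total seconds to the label: (1 × 3600 + 16 × 60 + 1) = 4561.
Frame index = 4561 × 60 + 9 = 273669.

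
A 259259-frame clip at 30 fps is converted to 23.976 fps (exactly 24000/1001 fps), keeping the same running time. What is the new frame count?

207200 frames

Target frames = source frames × (target rate / source rate) = 259259 × (24000/1001)/(30) = 259259 × 800/1001 = 207200.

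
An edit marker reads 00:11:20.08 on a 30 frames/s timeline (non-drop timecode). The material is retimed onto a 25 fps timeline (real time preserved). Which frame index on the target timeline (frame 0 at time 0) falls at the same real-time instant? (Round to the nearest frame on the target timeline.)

frame 17007

Source frame index: (0×3600 + 11×60 + 20) × 30 + 8 = 20408.
Real time: 20408 / (30) = 10204/15 s.
Target frame: (10204/15) × (25) = 51020/3 ≈ 17006.667 → 17007.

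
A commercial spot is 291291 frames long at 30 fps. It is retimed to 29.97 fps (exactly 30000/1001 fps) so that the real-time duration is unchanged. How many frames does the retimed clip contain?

291000 frames

Target frames = source frames × (target rate / source rate) = 291291 × (30000/1001)/(30) = 291291 × 1000/1001 = 291000.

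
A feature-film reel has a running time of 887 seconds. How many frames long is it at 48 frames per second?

Frames = 887 × 48 = 42576.

42576 frames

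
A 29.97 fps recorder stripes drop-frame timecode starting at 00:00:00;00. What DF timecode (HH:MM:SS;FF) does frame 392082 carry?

03:38:02;16

Ten DF minutes hold 17982 frames, so frame 392082 lies in block 21 (frames 377622–395603) with 14460 frames into that block.
The block's first minute is 1800 frames and the rest 1798 each; 14460 frames reaches minute 8, so 21 × 18 + 8 × 2 = 394 labels have been skipped so far.
Adding those back, label number 392082 + 394 = 392476 at 30 labels/s is 13082 s + 16 f = 3 h 38 min 2 s frame 16, i.e. 03:38:02;16.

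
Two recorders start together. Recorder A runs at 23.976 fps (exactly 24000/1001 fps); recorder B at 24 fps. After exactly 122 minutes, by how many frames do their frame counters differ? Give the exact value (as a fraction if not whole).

122 min = 7320 s.
A emits 24000/1001 × 7320 = 175680000/1001 frames; B emits 24 × 7320 = 175680.
Difference = 175680/1001 frames (≈ 175.5045); B is ahead of A.

175680/1001 frames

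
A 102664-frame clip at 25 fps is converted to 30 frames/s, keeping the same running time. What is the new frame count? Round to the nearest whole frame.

Frames at target rate = 102664 × (30) / (25) = 615984/5 ≈ 123196.800.
Nearest whole frame: 123197.

123197 frames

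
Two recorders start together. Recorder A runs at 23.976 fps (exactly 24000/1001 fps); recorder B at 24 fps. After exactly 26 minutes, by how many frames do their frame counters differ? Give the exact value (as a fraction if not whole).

2880/77 frames

26 min = 1560 s.
A emits 24000/1001 × 1560 = 2880000/77 frames; B emits 24 × 1560 = 37440.
Difference = 2880/77 frames (≈ 37.4026); B is ahead of A.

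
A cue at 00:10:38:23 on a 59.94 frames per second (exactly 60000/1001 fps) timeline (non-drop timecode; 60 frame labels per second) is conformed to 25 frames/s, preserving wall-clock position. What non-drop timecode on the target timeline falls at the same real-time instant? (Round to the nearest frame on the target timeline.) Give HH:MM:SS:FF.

Source frame index: (0×3600 + 10×60 + 38) × 60 + 23 = 38303.
Real time: 38303 / (60000/1001) = 38341303/60000 s.
Target frame: (38341303/60000) × (25) = 38341303/2400 ≈ 15975.543 → 15976.
At 25 labels/s: frame 15976 → 00:10:39:01.

00:10:39:01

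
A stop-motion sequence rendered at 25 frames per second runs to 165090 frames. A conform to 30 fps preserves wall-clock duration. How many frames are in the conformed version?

198108 frames

Target frames = source frames × (target rate / source rate) = 165090 × (30)/(25) = 165090 × 6/5 = 198108.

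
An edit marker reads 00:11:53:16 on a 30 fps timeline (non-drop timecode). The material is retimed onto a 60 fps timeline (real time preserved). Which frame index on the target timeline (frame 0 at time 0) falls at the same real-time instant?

Source frame index: (0×3600 + 11×60 + 53) × 30 + 16 = 21406.
Real time: 21406 / (30) = 10703/15 s.
Target frame: (10703/15) × (60) = 42812.

frame 42812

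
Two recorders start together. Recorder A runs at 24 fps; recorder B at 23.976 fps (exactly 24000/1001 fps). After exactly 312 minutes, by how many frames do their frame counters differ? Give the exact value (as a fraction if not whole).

312 min = 18720 s.
A emits 24 × 18720 = 449280 frames; B emits 24000/1001 × 18720 = 34560000/77.
Difference = 34560/77 frames (≈ 448.8312); B is behind A.

34560/77 frames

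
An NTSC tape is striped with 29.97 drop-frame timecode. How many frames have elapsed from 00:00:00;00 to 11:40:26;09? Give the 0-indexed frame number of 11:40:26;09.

As if non-drop at 30 labels/s: (11 × 3600 + 40 × 60 + 26) × 30 + 9 = 1260789.
Minute boundaries passed: 700; those not divisible by 10: 700 − 70 = 630; dropped labels = 2 × 630 = 1260.
Actual frame index = 1260789 − 1260 = 1259529.

1259529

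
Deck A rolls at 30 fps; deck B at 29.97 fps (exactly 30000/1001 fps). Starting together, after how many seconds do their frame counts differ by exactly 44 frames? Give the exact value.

The gap grows by |30000/1001 − 30| = 30/1001 frames per second.
Time for a 44-frame gap: 44 ÷ (30/1001) = 22022/15 s.

22022/15 seconds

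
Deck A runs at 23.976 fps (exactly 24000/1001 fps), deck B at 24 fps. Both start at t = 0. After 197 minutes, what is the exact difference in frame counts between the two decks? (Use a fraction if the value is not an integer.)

283680/1001 frames

197 min = 11820 s.
A emits 24000/1001 × 11820 = 283680000/1001 frames; B emits 24 × 11820 = 283680.
Difference = 283680/1001 frames (≈ 283.3966); B is ahead of A.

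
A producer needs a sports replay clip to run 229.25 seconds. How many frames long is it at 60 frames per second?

Frames = 229.25 × 60 = 13755.

13755 frames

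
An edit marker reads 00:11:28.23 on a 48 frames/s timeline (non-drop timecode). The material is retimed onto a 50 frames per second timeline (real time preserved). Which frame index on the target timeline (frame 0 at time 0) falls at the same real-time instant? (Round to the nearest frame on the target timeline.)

frame 34424

Source frame index: (0×3600 + 11×60 + 28) × 48 + 23 = 33047.
Real time: 33047 / (48) = 33047/48 s.
Target frame: (33047/48) × (50) = 826175/24 ≈ 34423.958 → 34424.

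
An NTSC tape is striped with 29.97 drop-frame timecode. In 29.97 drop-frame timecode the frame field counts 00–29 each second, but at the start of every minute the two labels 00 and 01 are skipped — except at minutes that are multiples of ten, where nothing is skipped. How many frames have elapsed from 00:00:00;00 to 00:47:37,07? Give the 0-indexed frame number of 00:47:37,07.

85631

Complete 10-minute blocks: 4, each 17982 frames → 71928.
Remaining 7 whole minutes in the current block: 1800 + 6 × 1798 = 12588 frames.
Within the current minute: 37 × 30 + 7 − 2 = 1115 (labels ;00/;01 skipped at this minute). Total = 71928 + 12588 + 1115 = 85631.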